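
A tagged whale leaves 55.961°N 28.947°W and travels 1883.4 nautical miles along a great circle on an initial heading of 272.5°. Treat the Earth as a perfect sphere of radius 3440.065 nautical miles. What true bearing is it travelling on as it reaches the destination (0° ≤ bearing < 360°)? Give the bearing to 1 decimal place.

Angular distance δ = d/R = 1883.4 / 3440.065 = 0.547490 rad.
Converting: φ₁ = 0.976704 rad, θ = 4.756022 rad.
sin φ₂ = sin φ₁ cos δ + cos φ₁ sin δ cos θ = (0.828657)(0.853834) + (0.559757)(0.520545)(0.043619) = 0.720245
φ₂ = asin(0.720245) = 0.804155 rad = 46.075°.
Δλ = atan2( sin θ sin δ cos φ₁ , cos δ − sin φ₁ sin φ₂ ) = atan2(-0.291102, 0.256998) = -0.847540 rad = -48.560°.
Hence λ₂ = -28.947° + -48.560° = -77.507°.
The forward bearing on arrival equals the back-azimuth from the destination plus 180°.
Back-azimuth from P₂ (46.1°, -77.5°) to P₁ (56.0°, -28.9°), with Δλ' = λ₁ − λ₂ = 48.6°: atan2( sin Δλ' cos φ₁ , cos φ₂ sin φ₁ − sin φ₂ cos φ₁ cos Δλ' ) = 53.7°.
Final bearing = (53.7° + 180°) mod 360° = 233.7°.

final bearing 233.7°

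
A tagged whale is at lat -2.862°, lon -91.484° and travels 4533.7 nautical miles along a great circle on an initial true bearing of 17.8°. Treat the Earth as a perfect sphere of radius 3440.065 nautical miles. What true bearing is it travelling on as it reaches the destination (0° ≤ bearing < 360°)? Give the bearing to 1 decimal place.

Central angle δ = d/R = 1.317911 rad.
Converting: φ₁ = -0.049951 rad, θ = 0.310669 rad.
Applying the spherical law of cosines for sides, sin φ₂ = sin φ₁ cos δ + cos φ₁ sin δ cos θ = 0.908204, so φ₂ = 65.258°.
Δλ = atan2( sin θ sin δ cos φ₁ , cos δ − sin φ₁ sin φ₂ ) = atan2(0.295603, 0.295546) = 0.785496 rad = 45.006°.
Hence λ₂ = -91.484° + 45.006° = -46.478°.
The forward bearing on arrival equals the back-azimuth from the destination plus 180°.
Back-azimuth from P₂ (65.3°, -46.5°) to P₁ (-2.9°, -91.5°), with Δλ' = λ₁ − λ₂ = -45.0°: atan2( sin Δλ' cos φ₁ , cos φ₂ sin φ₁ − sin φ₂ cos φ₁ cos Δλ' ) = 226.8°.
Final bearing = (226.8° + 180°) mod 360° = 46.8°.

final bearing 46.8°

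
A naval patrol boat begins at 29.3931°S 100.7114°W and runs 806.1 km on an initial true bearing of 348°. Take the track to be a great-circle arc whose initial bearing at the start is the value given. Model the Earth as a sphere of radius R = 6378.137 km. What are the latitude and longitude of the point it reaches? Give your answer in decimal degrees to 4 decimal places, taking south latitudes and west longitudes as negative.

latitude -22.3003°, longitude -102.3346°

Central angle δ = d/R = 0.126385 rad.
Start latitude φ₁ = -0.513006 rad; initial bearing θ = 6.073746 rad.
sin φ₂ = sin φ₁ cos δ + cos φ₁ sin δ cos θ = (-0.490799)(0.992024) + (0.871273)(0.126049)(0.978148) = -0.379461
φ₂ = asin(-0.379461) = -0.389214 rad = -22.3003°.
Then Δλ = atan2(-0.022833, 0.805785) = -0.028329 rad, from sin θ sin δ cos φ₁ over cos δ − sin φ₁ sin φ₂.
λ₂ = λ₁ + Δλ = -102.3346°.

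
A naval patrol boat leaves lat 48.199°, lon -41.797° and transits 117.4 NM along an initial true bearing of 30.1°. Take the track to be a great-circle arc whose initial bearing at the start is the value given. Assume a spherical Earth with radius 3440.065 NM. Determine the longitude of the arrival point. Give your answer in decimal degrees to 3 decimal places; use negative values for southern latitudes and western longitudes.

longitude -40.275°

δ = 117.4/3440.065 = 0.034127 rad (1.9553°).
With φ₁ = 48.199° = 0.841231 rad and θ = 30.1° = 0.525344 rad:
Applying the spherical law of cosines for sides, sin φ₂ = sin φ₁ cos δ + cos φ₁ sin δ cos θ = 0.764706, so φ₂ = 49.881°.
Then Δλ = atan2(0.011406, 0.429356) = 0.026559 rad, from sin θ sin δ cos φ₁ over cos δ − sin φ₁ sin φ₂.
Hence λ₂ = -41.797° + 1.522° = -40.275°.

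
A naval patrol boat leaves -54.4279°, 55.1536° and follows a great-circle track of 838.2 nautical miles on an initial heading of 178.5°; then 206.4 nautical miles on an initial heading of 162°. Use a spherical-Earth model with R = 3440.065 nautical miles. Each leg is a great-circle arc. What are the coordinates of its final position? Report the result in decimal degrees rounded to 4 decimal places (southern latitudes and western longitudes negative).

latitude -71.6212°, longitude 59.5049°

Apply the spherical direct solution leg by leg, carrying full precision between legs.
Leg 1: from (-54.4279°, 55.1536°), δ = 838.2/3440.065 = 0.243658 rad, θ = 178.5° → φ = -68.3810°, λ = 56.1358°.
Leg 2: from (-68.3810°, 56.1358°), δ = 206.4/3440.065 = 0.059999 rad, θ = 162° → φ = -71.6212°, λ = 59.5049°.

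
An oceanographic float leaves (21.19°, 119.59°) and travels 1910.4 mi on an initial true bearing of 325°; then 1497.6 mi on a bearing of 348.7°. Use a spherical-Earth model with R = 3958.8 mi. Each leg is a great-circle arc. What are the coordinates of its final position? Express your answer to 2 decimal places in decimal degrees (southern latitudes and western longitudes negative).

Apply the spherical direct solution leg by leg, carrying full precision between legs.
Leg 1: from (21.19°, 119.59°), δ = 1910.4/3958.8 = 0.482570 rad, θ = 325° → φ = 42.42°, λ = 98.45°.
Leg 2: from (42.42°, 98.45°), δ = 1497.6/3958.8 = 0.378296 rad, θ = 348.7° → φ = 63.41°, λ = 89.15°.

latitude 63.41°, longitude 89.15°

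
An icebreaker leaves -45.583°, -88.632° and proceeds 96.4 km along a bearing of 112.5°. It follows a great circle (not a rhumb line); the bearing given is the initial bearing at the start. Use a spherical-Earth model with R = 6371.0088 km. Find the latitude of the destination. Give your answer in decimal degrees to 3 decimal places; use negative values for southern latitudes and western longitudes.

latitude -45.909°

δ = 96.4/6371.0088 = 0.015131 rad (0.8669°).
Converting: φ₁ = -0.795573 rad, θ = 1.963495 rad.
Applying the spherical law of cosines for sides, sin φ₂ = sin φ₁ cos δ + cos φ₁ sin δ cos θ = -0.718236, so φ₂ = -45.909°.
Then Δλ = atan2(0.009783, 0.486875) = 0.020092 rad, from sin θ sin δ cos φ₁ over cos δ − sin φ₁ sin φ₂.
Hence λ₂ = -88.632° + 1.151° = -87.481°.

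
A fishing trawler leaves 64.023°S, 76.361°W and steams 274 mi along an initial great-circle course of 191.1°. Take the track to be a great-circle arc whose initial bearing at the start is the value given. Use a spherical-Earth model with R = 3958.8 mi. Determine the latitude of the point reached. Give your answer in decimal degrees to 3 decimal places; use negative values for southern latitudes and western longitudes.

latitude -67.902°

Angular distance δ = d/R = 274 / 3958.8 = 0.069213 rad.
Converting: φ₁ = -1.117412 rad, θ = 3.335324 rad.
Applying the spherical law of cosines for sides, sin φ₂ = sin φ₁ cos δ + cos φ₁ sin δ cos θ = -0.926543, so φ₂ = -67.902°.
Δλ = atan2( sin θ sin δ cos φ₁ , cos δ − sin φ₁ sin φ₂ ) = atan2(-0.005832, 0.164672) = -0.035400 rad = -2.028°.
Hence λ₂ = -76.361° + -2.028° = -78.389°.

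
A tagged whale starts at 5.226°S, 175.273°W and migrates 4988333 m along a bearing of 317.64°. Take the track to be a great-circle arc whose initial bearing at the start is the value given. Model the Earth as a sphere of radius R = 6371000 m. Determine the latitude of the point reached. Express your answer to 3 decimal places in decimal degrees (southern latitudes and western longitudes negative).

latitude 27.033°

δ = 4988333/6371000 = 0.782975 rad (44.8612°).
Start latitude φ₁ = -0.091211 rad; initial bearing θ = 5.543864 rad.
Applying the spherical law of cosines for sides, sin φ₂ = sin φ₁ cos δ + cos φ₁ sin δ cos θ = 0.454503, so φ₂ = 27.033°.
For the longitude increment, Δλ = atan2( sin θ sin δ cos φ₁, cos δ − sin φ₁ sin φ₂ ) = atan2(-0.473308, 0.750216) = -32.248°.
λ₂ = -175.273° + -32.248° = -207.521°, normalized to (−180°, 180°] → 152.479°.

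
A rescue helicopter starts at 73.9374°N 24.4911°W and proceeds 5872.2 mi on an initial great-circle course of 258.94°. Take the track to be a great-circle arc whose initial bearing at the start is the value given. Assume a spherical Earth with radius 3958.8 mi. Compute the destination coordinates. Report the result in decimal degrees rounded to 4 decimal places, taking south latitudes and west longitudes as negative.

latitude 1.7805°, longitude -102.4910°

Central angle δ = d/R = 1.483328 rad.
Start latitude φ₁ = 1.290451 rad; initial bearing θ = 4.519356 rad.
Destination latitude: φ₂ = arcsin( sin φ₁ cos δ + cos φ₁ sin δ cos θ ) = arcsin(0.031070) = 1.7805°.
Then Δλ = atan2(-0.270510, 0.057499) = -1.361355 rad, from sin θ sin δ cos φ₁ over cos δ − sin φ₁ sin φ₂.
λ₂ = -24.4911° + -77.9999° = -102.4910°.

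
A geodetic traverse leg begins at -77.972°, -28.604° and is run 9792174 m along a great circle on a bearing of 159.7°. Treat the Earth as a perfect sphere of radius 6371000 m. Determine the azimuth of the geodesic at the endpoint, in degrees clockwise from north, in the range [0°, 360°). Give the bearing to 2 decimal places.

final bearing 4.26°

Central angle δ = d/R = 1.536992 rad.
With φ₁ = -77.972° = -1.360868 rad and θ = 159.7° = 2.787291 rad:
Destination latitude: φ₂ = arcsin( sin φ₁ cos δ + cos φ₁ sin δ cos θ ) = arcsin(-0.228391) = -13.202°.
For the longitude increment, Δλ = atan2( sin θ sin δ cos φ₁, cos δ − sin φ₁ sin φ₂ ) = atan2(0.072257, -0.189579) = 159.136°.
Hence λ₂ = -28.604° + 159.136° = 130.532°.
The forward bearing on arrival equals the back-azimuth from the destination plus 180°.
Back-azimuth from P₂ (-13.20°, 130.53°) to P₁ (-77.97°, -28.60°), with Δλ' = λ₁ − λ₂ = -159.14°: atan2( sin Δλ' cos φ₁ , cos φ₂ sin φ₁ − sin φ₂ cos φ₁ cos Δλ' ) = 184.26°.
Final bearing = (184.26° + 180°) mod 360° = 4.26°.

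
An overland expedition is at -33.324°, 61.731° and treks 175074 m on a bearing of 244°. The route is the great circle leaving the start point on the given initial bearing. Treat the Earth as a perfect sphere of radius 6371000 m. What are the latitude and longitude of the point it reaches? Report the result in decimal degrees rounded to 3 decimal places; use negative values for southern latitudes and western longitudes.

latitude -34.003°, longitude 60.024°

The arc subtends δ = 175074/6371000 = 0.027480 rad at the centre.
Converting: φ₁ = -0.581614 rad, θ = 4.258603 rad.
Destination latitude: φ₂ = arcsin( sin φ₁ cos δ + cos φ₁ sin δ cos θ ) = arcsin(-0.559230) = -34.003°.
For the longitude increment, Δλ = atan2( sin θ sin δ cos φ₁, cos δ − sin φ₁ sin φ₂ ) = atan2(-0.020635, 0.692397) = -1.707°.
Hence λ₂ = 61.731° + -1.707° = 60.024°.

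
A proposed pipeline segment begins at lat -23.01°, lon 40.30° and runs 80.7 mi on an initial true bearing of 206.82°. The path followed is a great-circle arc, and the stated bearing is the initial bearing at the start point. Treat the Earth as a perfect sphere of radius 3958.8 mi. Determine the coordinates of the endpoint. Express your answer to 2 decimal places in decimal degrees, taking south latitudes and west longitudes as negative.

latitude -24.05°, longitude 39.72°

Central angle δ = d/R = 0.020385 rad.
Start latitude φ₁ = -0.401600 rad; initial bearing θ = 3.609690 rad.
sin φ₂ = sin φ₁ cos δ + cos φ₁ sin δ cos θ = (-0.390892)(0.999792) + (0.920437)(0.020384)(-0.892428) = -0.407554
φ₂ = asin(-0.407554) = -0.419774 rad = -24.05°.
Δλ = atan2( sin θ sin δ cos φ₁ , cos δ − sin φ₁ sin φ₂ ) = atan2(-0.008465, 0.840483) = -0.010071 rad = -0.58°.
λ₂ = 40.30° + -0.58° = 39.72°.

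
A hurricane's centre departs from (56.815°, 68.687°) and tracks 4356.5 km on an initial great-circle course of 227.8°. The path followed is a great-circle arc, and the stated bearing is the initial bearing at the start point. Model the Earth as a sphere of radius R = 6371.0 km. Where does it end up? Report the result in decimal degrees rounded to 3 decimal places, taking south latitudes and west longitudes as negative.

latitude 24.613°, longitude 37.705°

Central angle δ = d/R = 0.683802 rad.
Converting: φ₁ = 0.991609 rad, θ = 3.975860 rad.
sin φ₂ = sin φ₁ cos δ + cos φ₁ sin δ cos θ = (0.836908)(0.775177) + (0.547344)(0.631744)(-0.671721) = 0.416483
φ₂ = asin(0.416483) = 0.429573 rad = 24.613°.
Then Δλ = atan2(-0.256157, 0.426619) = -0.540739 rad, from sin θ sin δ cos φ₁ over cos δ − sin φ₁ sin φ₂.
λ₂ = 68.687° + -30.982° = 37.705°.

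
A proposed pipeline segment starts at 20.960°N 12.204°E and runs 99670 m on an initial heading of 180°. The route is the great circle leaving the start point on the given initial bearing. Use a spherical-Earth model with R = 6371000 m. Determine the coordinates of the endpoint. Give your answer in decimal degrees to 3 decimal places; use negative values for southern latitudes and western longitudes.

latitude 20.064°, longitude 12.204°

Central angle δ = d/R = 0.015644 rad.
Start latitude φ₁ = 0.365821 rad; initial bearing θ = 3.141593 rad.
Applying the spherical law of cosines for sides, sin φ₂ = sin φ₁ cos δ + cos φ₁ sin δ cos θ = 0.343064, so φ₂ = 20.064°.
Then Δλ = atan2(0.000000, 0.877158) = 0.000000 rad, from sin θ sin δ cos φ₁ over cos δ − sin φ₁ sin φ₂.
Hence λ₂ = 12.204° + 0.000° = 12.204°.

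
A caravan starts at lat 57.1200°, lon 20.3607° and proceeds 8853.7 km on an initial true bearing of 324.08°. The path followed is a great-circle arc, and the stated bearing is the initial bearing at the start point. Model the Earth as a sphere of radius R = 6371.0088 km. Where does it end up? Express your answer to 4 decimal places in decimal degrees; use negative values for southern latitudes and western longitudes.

Central angle δ = d/R = 1.389686 rad.
With φ₁ = 57.1200° = 0.996932 rad and θ = 324.08° = 5.656263 rad:
Applying the spherical law of cosines for sides, sin φ₂ = sin φ₁ cos δ + cos φ₁ sin δ cos θ = 0.583723, so φ₂ = 35.7128°.
For the longitude increment, Δλ = atan2( sin θ sin δ cos φ₁, cos δ − sin φ₁ sin φ₂ ) = atan2(-0.313275, -0.310094) = -134.7076°.
λ₂ = λ₁ + Δλ = -114.3469°.

latitude 35.7128°, longitude -114.3469°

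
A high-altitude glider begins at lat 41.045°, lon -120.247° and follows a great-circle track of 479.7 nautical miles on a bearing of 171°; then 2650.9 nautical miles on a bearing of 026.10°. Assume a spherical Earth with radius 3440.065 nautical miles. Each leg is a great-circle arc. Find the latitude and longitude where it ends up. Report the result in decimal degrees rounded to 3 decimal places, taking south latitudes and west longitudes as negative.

latitude 66.354°, longitude -68.936°

Apply the spherical direct solution leg by leg, carrying full precision between legs.
Leg 1: from (41.045°, -120.247°), δ = 479.7/3440.065 = 0.139445 rad, θ = 171° → φ = 33.144°, λ = -118.759°.
Leg 2: from (33.144°, -118.759°), δ = 2650.9/3440.065 = 0.770596 rad, θ = 26.1° → φ = 66.354°, λ = -68.936°.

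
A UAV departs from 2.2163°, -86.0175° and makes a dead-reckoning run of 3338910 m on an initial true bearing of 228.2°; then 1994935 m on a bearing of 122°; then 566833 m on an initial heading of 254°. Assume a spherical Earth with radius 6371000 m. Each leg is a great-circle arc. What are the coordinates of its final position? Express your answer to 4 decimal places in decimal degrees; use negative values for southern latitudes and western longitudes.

latitude -27.4643°, longitude -97.6393°

Apply the spherical direct solution leg by leg, carrying full precision between legs.
Leg 1: from (2.2163°, -86.0175°), δ = 3338910/6371000 = 0.524079 rad, θ = 228.2° → φ = -17.4463°, λ = -109.0365°.
Leg 2: from (-17.4463°, -109.0365°), δ = 1994935/6371000 = 0.313127 rad, θ = 122° → φ = -26.1651°, λ = -92.1154°.
Leg 3: from (-26.1651°, -92.1154°), δ = 566833/6371000 = 0.088971 rad, θ = 254° → φ = -27.4643°, λ = -97.6393°.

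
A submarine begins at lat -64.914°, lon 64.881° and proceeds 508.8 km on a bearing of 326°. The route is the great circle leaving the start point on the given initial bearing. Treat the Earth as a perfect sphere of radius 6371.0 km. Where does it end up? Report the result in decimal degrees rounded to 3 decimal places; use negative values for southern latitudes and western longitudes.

Central angle δ = d/R = 0.079862 rad.
Start latitude φ₁ = -1.132963 rad; initial bearing θ = 5.689773 rad.
sin φ₂ = sin φ₁ cos δ + cos φ₁ sin δ cos θ = (-0.905672)(0.996813) + (0.423978)(0.079777)(0.829038) = -0.874745
φ₂ = asin(-0.874745) = -1.064909 rad = -61.015°.
Then Δλ = atan2(-0.018914, 0.204581) = -0.092190 rad, from sin θ sin δ cos φ₁ over cos δ − sin φ₁ sin φ₂.
Hence λ₂ = 64.881° + -5.282° = 59.599°.

latitude -61.015°, longitude 59.599°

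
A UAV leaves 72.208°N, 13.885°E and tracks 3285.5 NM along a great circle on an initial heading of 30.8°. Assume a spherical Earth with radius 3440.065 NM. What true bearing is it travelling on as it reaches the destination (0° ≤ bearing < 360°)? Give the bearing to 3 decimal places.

final bearing 165.961°

δ = 3285.5/3440.065 = 0.955069 rad (54.7214°).
Converting: φ₁ = 1.260267 rad, θ = 0.537561 rad.
Applying the spherical law of cosines for sides, sin φ₂ = sin φ₁ cos δ + cos φ₁ sin δ cos θ = 0.764194, so φ₂ = 49.835°.
Δλ = atan2( sin θ sin δ cos φ₁ , cos δ − sin φ₁ sin φ₂ ) = atan2(0.127728, -0.150092) = 2.436521 rad = 139.602°.
λ₂ = 13.885° + 139.602° = 153.487°.
The forward bearing on arrival equals the back-azimuth from the destination plus 180°.
Back-azimuth from P₂ (49.835°, 153.487°) to P₁ (72.208°, 13.885°), with Δλ' = λ₁ − λ₂ = -139.602°: atan2( sin Δλ' cos φ₁ , cos φ₂ sin φ₁ − sin φ₂ cos φ₁ cos Δλ' ) = 345.961°.
Final bearing = (345.961° + 180°) mod 360° = 165.961°.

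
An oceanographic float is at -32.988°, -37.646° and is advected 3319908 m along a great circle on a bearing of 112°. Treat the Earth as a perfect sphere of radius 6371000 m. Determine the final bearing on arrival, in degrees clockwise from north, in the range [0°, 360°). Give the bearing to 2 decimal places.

The arc subtends δ = 3319908/6371000 = 0.521097 rad at the centre.
Start latitude φ₁ = -0.575749 rad; initial bearing θ = 1.954769 rad.
sin φ₂ = sin φ₁ cos δ + cos φ₁ sin δ cos θ = (-0.544463)(0.867274) + (0.838785)(0.497832)(-0.374607) = -0.628625
φ₂ = asin(-0.628625) = -0.679783 rad = -38.949°.
Then Δλ = atan2(0.387167, 0.525011) = 0.635419 rad, from sin θ sin δ cos φ₁ over cos δ − sin φ₁ sin φ₂.
λ₂ = -37.646° + 36.407° = -1.239°.
The forward bearing on arrival equals the back-azimuth from the destination plus 180°.
Back-azimuth from P₂ (-38.95°, -1.24°) to P₁ (-32.99°, -37.65°), with Δλ' = λ₁ − λ₂ = -36.41°: atan2( sin Δλ' cos φ₁ , cos φ₂ sin φ₁ − sin φ₂ cos φ₁ cos Δλ' ) = 270.11°.
Final bearing = (270.11° + 180°) mod 360° = 90.11°.

final bearing 90.11°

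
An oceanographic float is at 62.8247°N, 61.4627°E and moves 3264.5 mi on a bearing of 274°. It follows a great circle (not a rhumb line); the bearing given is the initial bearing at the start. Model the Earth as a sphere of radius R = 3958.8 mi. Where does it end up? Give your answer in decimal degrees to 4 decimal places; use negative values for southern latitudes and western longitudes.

δ = 3264.5/3958.8 = 0.824619 rad (47.2472°).
Start latitude φ₁ = 1.096498 rad; initial bearing θ = 4.782202 rad.
Destination latitude: φ₂ = arcsin( sin φ₁ cos δ + cos φ₁ sin δ cos θ ) = arcsin(0.627296) = 38.8509°.
For the longitude increment, Δλ = atan2( sin θ sin δ cos φ₁, cos δ − sin φ₁ sin φ₂ ) = atan2(-0.334543, 0.120786) = -70.1480°.
λ₂ = 61.4627° + -70.1480° = -8.6853°.

latitude 38.8509°, longitude -8.6853°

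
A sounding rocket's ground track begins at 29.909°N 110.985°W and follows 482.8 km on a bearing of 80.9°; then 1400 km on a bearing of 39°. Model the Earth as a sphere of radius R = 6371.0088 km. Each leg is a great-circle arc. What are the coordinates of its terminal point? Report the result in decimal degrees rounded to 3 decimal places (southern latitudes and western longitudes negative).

latitude 39.891°, longitude -95.708°

Apply the spherical direct solution leg by leg, carrying full precision between legs.
Leg 1: from (29.909°, -110.985°), δ = 482.8/6371.0088 = 0.075781 rad, θ = 80.9° → φ = 30.502°, λ = -106.008°.
Leg 2: from (30.502°, -106.008°), δ = 1400/6371.0088 = 0.219745 rad, θ = 39° → φ = 39.891°, λ = -95.708°.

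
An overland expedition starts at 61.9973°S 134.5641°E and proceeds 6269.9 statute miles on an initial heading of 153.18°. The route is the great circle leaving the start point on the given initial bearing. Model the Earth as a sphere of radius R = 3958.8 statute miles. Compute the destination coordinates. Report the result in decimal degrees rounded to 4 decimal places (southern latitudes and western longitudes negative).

Angular distance δ = d/R = 6269.9 / 3958.8 = 1.583788 rad.
Converting: φ₁ = -1.082057 rad, θ = 2.673495 rad.
sin φ₂ = sin φ₁ cos δ + cos φ₁ sin δ cos θ = (-0.882925)(-0.012991) + (0.469513)(0.999916)(-0.892428) = -0.407501
φ₂ = asin(-0.407501) = -0.419716 rad = -24.0480°.
Then Δλ = atan2(0.211821, -0.372784) = 2.624873 rad, from sin θ sin δ cos φ₁ over cos δ − sin φ₁ sin φ₂.
λ₂ = 134.5641° + 150.3942° = 284.9583°, normalized to (−180°, 180°] → -75.0417°.

latitude -24.0480°, longitude -75.0417°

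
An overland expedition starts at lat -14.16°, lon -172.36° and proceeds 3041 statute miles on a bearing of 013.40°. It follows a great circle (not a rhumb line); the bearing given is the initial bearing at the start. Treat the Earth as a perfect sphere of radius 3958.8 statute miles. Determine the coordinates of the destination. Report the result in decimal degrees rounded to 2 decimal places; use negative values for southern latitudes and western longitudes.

latitude 28.65°, longitude -161.79°

Central angle δ = d/R = 0.768162 rad.
Converting: φ₁ = -0.247139 rad, θ = 0.233874 rad.
Applying the spherical law of cosines for sides, sin φ₂ = sin φ₁ cos δ + cos φ₁ sin δ cos θ = 0.479427, so φ₂ = 28.65°.
Δλ = atan2( sin θ sin δ cos φ₁ , cos δ − sin φ₁ sin φ₂ ) = atan2(0.156129, 0.836471) = 0.184529 rad = 10.57°.
λ₂ = λ₁ + Δλ = -161.79°.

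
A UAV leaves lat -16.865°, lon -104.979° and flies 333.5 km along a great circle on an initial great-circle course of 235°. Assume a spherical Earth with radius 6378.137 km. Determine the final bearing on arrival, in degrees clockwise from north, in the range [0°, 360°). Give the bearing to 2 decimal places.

final bearing 235.79°

The arc subtends δ = 333.5/6378.137 = 0.052288 rad at the centre.
Converting: φ₁ = -0.294350 rad, θ = 4.101524 rad.
sin φ₂ = sin φ₁ cos δ + cos φ₁ sin δ cos θ = (-0.290118)(0.998633) + (0.956991)(0.052264)(-0.573576) = -0.318409
φ₂ = asin(-0.318409) = -0.324051 rad = -18.567°.
Then Δλ = atan2(-0.040971, 0.906257) = -0.045178 rad, from sin θ sin δ cos φ₁ over cos δ − sin φ₁ sin φ₂.
λ₂ = -104.979° + -2.589° = -107.568°.
The forward bearing on arrival equals the back-azimuth from the destination plus 180°.
Back-azimuth from P₂ (-18.57°, -107.57°) to P₁ (-16.86°, -104.98°), with Δλ' = λ₁ − λ₂ = 2.59°: atan2( sin Δλ' cos φ₁ , cos φ₂ sin φ₁ − sin φ₂ cos φ₁ cos Δλ' ) = 55.79°.
Final bearing = (55.79° + 180°) mod 360° = 235.79°.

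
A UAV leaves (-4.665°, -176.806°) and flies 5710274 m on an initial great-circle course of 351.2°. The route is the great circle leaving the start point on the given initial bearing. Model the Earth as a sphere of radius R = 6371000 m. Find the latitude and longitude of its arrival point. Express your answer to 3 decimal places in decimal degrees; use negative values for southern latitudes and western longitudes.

latitude 45.929°, longitude 173.302°

Central angle δ = d/R = 0.896292 rad.
With φ₁ = -4.665° = -0.081420 rad and θ = 351.2° = 6.129596 rad:
Applying the spherical law of cosines for sides, sin φ₂ = sin φ₁ cos δ + cos φ₁ sin δ cos θ = 0.718474, so φ₂ = 45.929°.
Then Δλ = atan2(-0.119089, 0.682944) = -0.172640 rad, from sin θ sin δ cos φ₁ over cos δ − sin φ₁ sin φ₂.
λ₂ = -176.806° + -9.892° = -186.698°, normalized to (−180°, 180°] → 173.302°.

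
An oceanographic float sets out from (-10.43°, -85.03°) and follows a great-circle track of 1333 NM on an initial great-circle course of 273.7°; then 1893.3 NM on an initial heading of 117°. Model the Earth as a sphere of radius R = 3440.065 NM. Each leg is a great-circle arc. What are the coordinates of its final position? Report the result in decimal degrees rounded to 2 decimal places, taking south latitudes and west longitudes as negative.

latitude -20.94°, longitude -77.50°

Apply the spherical direct solution leg by leg, carrying full precision between legs.
Leg 1: from (-10.43°, -85.03°), δ = 1333/3440.065 = 0.387493 rad, θ = 273.7° → φ = -8.26°, λ = -107.43°.
Leg 2: from (-8.26°, -107.43°), δ = 1893.3/3440.065 = 0.550368 rad, θ = 117° → φ = -20.94°, λ = -77.50°.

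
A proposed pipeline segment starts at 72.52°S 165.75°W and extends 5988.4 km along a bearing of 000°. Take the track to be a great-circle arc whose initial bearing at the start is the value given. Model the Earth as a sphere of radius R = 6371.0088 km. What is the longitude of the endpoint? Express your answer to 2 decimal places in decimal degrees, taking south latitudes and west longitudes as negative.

Angular distance δ = d/R = 5988.4 / 6371.0088 = 0.939945 rad.
Converting: φ₁ = -1.265713 rad, θ = 0.000000 rad.
Destination latitude: φ₂ = arcsin( sin φ₁ cos δ + cos φ₁ sin δ cos θ ) = arcsin(-0.320036) = -18.67°.
Δλ = atan2( sin θ sin δ cos φ₁ , cos δ − sin φ₁ sin φ₂ ) = atan2(0.000000, 0.284575) = 0.000000 rad = 0.00°.
λ₂ = -165.75° + 0.00° = -165.75°.

longitude -165.75°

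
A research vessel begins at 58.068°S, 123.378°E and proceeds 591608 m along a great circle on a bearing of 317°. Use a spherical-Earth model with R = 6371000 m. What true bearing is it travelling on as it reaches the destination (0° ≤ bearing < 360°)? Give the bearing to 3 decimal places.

δ = 591608/6371000 = 0.092860 rad (5.3205°).
With φ₁ = -58.068° = -1.013478 rad and θ = 317° = 5.532694 rad:
sin φ₂ = sin φ₁ cos δ + cos φ₁ sin δ cos θ = (-0.848676)(0.995692) + (0.528912)(0.092726)(0.731354) = -0.809152
φ₂ = asin(-0.809152) = -0.942707 rad = -54.013°.
For the longitude increment, Δλ = atan2( sin θ sin δ cos φ₁, cos δ − sin φ₁ sin φ₂ ) = atan2(-0.033448, 0.308984) = -6.178°.
λ₂ = 123.378° + -6.178° = 117.200°.
The forward bearing on arrival equals the back-azimuth from the destination plus 180°.
Back-azimuth from P₂ (-54.013°, 117.200°) to P₁ (-58.068°, 123.378°), with Δλ' = λ₁ − λ₂ = 6.178°: atan2( sin Δλ' cos φ₁ , cos φ₂ sin φ₁ − sin φ₂ cos φ₁ cos Δλ' ) = 142.129°.
Final bearing = (142.129° + 180°) mod 360° = 322.129°.

final bearing 322.129°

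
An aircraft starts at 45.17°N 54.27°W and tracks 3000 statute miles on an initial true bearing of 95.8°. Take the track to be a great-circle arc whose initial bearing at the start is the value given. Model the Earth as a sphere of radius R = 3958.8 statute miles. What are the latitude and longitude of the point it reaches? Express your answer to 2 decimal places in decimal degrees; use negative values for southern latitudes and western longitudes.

latitude 27.79°, longitude -3.65°

Central angle δ = d/R = 0.757805 rad.
With φ₁ = 45.17° = 0.788365 rad and θ = 95.8° = 1.672025 rad:
Destination latitude: φ₂ = arcsin( sin φ₁ cos δ + cos φ₁ sin δ cos θ ) = arcsin(0.466157) = 27.79°.
For the longitude increment, Δλ = atan2( sin θ sin δ cos φ₁, cos δ − sin φ₁ sin φ₂ ) = atan2(0.482090, 0.395747) = 50.62°.
Hence λ₂ = -54.27° + 50.62° = -3.65°.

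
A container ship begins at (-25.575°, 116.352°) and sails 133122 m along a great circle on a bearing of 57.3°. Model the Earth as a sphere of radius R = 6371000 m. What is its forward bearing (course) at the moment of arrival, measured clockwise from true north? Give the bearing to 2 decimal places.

δ = 133122/6371000 = 0.020895 rad (1.1972°).
Start latitude φ₁ = -0.446368 rad; initial bearing θ = 1.000074 rad.
Applying the spherical law of cosines for sides, sin φ₂ = sin φ₁ cos δ + cos φ₁ sin δ cos θ = -0.421416, so φ₂ = -24.924°.
Δλ = atan2( sin θ sin δ cos φ₁ , cos δ − sin φ₁ sin φ₂ ) = atan2(0.015859, 0.817860) = 0.019389 rad = 1.111°.
λ₂ = 116.352° + 1.111° = 117.463°.
The forward bearing on arrival equals the back-azimuth from the destination plus 180°.
Back-azimuth from P₂ (-24.92°, 117.46°) to P₁ (-25.57°, 116.35°), with Δλ' = λ₁ − λ₂ = -1.11°: atan2( sin Δλ' cos φ₁ , cos φ₂ sin φ₁ − sin φ₂ cos φ₁ cos Δλ' ) = 236.83°.
Final bearing = (236.83° + 180°) mod 360° = 56.83°.

final bearing 56.83°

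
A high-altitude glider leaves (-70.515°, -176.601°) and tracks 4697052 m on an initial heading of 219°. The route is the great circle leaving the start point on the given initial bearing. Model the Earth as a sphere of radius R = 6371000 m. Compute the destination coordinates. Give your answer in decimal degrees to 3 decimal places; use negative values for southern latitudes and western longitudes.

latitude -60.713°, longitude 63.265°

Angular distance δ = d/R = 4697052 / 6371000 = 0.737255 rad.
Start latitude φ₁ = -1.230719 rad; initial bearing θ = 3.822271 rad.
Destination latitude: φ₂ = arcsin( sin φ₁ cos δ + cos φ₁ sin δ cos θ ) = arcsin(-0.872184) = -60.713°.
Δλ = atan2( sin θ sin δ cos φ₁ , cos δ − sin φ₁ sin φ₂ ) = atan2(-0.141118, -0.081916) = -2.096740 rad = -120.134°.
λ₂ = -176.601° + -120.134° = -296.735°, normalized to (−180°, 180°] → 63.265°.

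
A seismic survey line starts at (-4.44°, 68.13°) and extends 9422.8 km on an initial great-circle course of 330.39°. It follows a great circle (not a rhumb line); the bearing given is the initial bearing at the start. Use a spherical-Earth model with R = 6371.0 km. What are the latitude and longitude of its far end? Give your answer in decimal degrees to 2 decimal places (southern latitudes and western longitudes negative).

Central angle δ = d/R = 1.479014 rad.
With φ₁ = -4.44° = -0.077493 rad and θ = 330.39° = 5.766393 rad:
Applying the spherical law of cosines for sides, sin φ₂ = sin φ₁ cos δ + cos φ₁ sin δ cos θ = 0.856056, so φ₂ = 58.88°.
Δλ = atan2( sin θ sin δ cos φ₁ , cos δ − sin φ₁ sin φ₂ ) = atan2(-0.490537, 0.157925) = -1.259332 rad = -72.15°.
λ₂ = 68.13° + -72.15° = -4.02°.

latitude 58.88°, longitude -4.02°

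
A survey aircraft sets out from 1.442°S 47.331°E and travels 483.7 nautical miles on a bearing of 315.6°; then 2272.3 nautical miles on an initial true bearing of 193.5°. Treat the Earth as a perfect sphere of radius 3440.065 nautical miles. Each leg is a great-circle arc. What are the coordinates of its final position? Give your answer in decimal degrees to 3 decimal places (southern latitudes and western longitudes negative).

Apply the spherical direct solution leg by leg, carrying full precision between legs.
Leg 1: from (-1.442°, 47.331°), δ = 483.7/3440.065 = 0.140608 rad, θ = 315.6° → φ = 4.312°, λ = 41.688°.
Leg 2: from (4.312°, 41.688°), δ = 2272.3/3440.065 = 0.660540 rad, θ = 193.5° → φ = -32.380°, λ = 31.923°.

latitude -32.380°, longitude 31.923°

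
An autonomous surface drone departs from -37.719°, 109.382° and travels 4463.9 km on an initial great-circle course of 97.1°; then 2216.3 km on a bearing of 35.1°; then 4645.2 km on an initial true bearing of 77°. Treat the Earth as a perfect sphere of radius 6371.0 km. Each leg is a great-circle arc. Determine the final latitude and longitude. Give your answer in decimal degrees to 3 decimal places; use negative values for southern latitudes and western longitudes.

latitude -2.933°, longitude -149.345°

Apply the spherical direct solution leg by leg, carrying full precision between legs.
Leg 1: from (-37.719°, 109.382°), δ = 4463.9/6371 = 0.700659 rad, θ = 97.1° → φ = -32.053°, λ = 158.394°.
Leg 2: from (-32.053°, 158.394°), δ = 2216.3/6371 = 0.347873 rad, θ = 35.1° → φ = -15.220°, λ = 170.115°.
Leg 3: from (-15.220°, 170.115°), δ = 4645.2/6371 = 0.729116 rad, θ = 77° → φ = -2.933°, λ = -149.345°.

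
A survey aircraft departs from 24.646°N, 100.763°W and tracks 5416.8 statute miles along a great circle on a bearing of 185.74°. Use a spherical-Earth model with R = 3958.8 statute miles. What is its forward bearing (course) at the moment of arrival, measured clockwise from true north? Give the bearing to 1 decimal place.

Central angle δ = d/R = 1.368293 rad.
Start latitude φ₁ = 0.430154 rad; initial bearing θ = 3.241775 rad.
Destination latitude: φ₂ = arcsin( sin φ₁ cos δ + cos φ₁ sin δ cos θ ) = arcsin(-0.801995) = -53.321°.
Then Δλ = atan2(-0.089046, 0.535562) = -0.164759 rad, from sin θ sin δ cos φ₁ over cos δ − sin φ₁ sin φ₂.
λ₂ = -100.763° + -9.440° = -110.203°.
The forward bearing on arrival equals the back-azimuth from the destination plus 180°.
Back-azimuth from P₂ (-53.3°, -110.2°) to P₁ (24.6°, -100.8°), with Δλ' = λ₁ − λ₂ = 9.4°: atan2( sin Δλ' cos φ₁ , cos φ₂ sin φ₁ − sin φ₂ cos φ₁ cos Δλ' ) = 8.8°.
Final bearing = (8.8° + 180°) mod 360° = 188.8°.

final bearing 188.8°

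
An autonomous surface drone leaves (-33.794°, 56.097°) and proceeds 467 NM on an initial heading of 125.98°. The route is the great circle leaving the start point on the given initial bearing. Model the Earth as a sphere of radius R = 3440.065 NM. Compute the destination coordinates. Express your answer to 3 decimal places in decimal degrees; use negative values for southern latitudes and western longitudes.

The arc subtends δ = 467/3440.065 = 0.135753 rad at the centre.
Converting: φ₁ = -0.589817 rad, θ = 2.198766 rad.
Destination latitude: φ₂ = arcsin( sin φ₁ cos δ + cos φ₁ sin δ cos θ ) = arcsin(-0.617168) = -38.110°.
For the longitude increment, Δλ = atan2( sin θ sin δ cos φ₁, cos δ − sin φ₁ sin φ₂ ) = atan2(0.091014, 0.647525) = 8.001°.
Hence λ₂ = 56.097° + 8.001° = 64.098°.

latitude -38.110°, longitude 64.098°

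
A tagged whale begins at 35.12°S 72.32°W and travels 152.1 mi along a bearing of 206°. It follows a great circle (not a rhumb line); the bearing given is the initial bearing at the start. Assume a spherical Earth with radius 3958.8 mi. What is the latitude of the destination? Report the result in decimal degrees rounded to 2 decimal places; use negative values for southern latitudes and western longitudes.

latitude -37.09°

Angular distance δ = d/R = 152.1 / 3958.8 = 0.038421 rad.
Start latitude φ₁ = -0.612960 rad; initial bearing θ = 3.595378 rad.
Destination latitude: φ₂ = arcsin( sin φ₁ cos δ + cos φ₁ sin δ cos θ ) = arcsin(-0.603105) = -37.09°.
Then Δλ = atan2(-0.013773, 0.652301) = -0.021111 rad, from sin θ sin δ cos φ₁ over cos δ − sin φ₁ sin φ₂.
λ₂ = -72.32° + -1.21° = -73.53°.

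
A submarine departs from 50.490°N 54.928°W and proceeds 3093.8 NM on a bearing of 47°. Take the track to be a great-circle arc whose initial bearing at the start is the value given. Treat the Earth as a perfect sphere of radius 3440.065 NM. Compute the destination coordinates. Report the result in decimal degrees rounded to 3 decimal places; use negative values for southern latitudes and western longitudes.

latitude 55.053°, longitude 36.687°

δ = 3093.8/3440.065 = 0.899343 rad (51.5286°).
Start latitude φ₁ = 0.881217 rad; initial bearing θ = 0.820305 rad.
Applying the spherical law of cosines for sides, sin φ₂ = sin φ₁ cos δ + cos φ₁ sin δ cos θ = 0.819683, so φ₂ = 55.053°.
For the longitude increment, Δλ = atan2( sin θ sin δ cos φ₁, cos δ − sin φ₁ sin φ₂ ) = atan2(0.364289, -0.010272) = 91.615°.
λ₂ = λ₁ + Δλ = 36.687°.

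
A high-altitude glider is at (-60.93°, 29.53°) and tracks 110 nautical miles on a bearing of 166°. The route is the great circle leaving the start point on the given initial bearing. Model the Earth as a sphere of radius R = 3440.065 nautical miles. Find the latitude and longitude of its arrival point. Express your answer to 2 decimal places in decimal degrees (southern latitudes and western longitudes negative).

The arc subtends δ = 110/3440.065 = 0.031976 rad at the centre.
Start latitude φ₁ = -1.063429 rad; initial bearing θ = 2.897247 rad.
sin φ₂ = sin φ₁ cos δ + cos φ₁ sin δ cos θ = (-0.874027)(0.999489) + (0.485878)(0.031971)(-0.970296) = -0.888652
φ₂ = asin(-0.888652) = -1.094398 rad = -62.70°.
Δλ = atan2( sin θ sin δ cos φ₁ , cos δ − sin φ₁ sin φ₂ ) = atan2(0.003758, 0.222783) = 0.016867 rad = 0.97°.
λ₂ = 29.53° + 0.97° = 30.50°.

latitude -62.70°, longitude 30.50°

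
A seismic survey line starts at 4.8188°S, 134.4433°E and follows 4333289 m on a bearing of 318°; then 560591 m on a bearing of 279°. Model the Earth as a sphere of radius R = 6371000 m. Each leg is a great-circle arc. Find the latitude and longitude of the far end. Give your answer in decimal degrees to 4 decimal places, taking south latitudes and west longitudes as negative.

Apply the spherical direct solution leg by leg, carrying full precision between legs.
Leg 1: from (-4.8188°, 134.4433°), δ = 4333289/6371000 = 0.680158 rad, θ = 318° → φ = 23.6040°, λ = 107.1046°.
Leg 2: from (23.6040°, 107.1046°), δ = 560591/6371000 = 0.087991 rad, θ = 279° → φ = 24.2966°, λ = 101.6400°.

latitude 24.2966°, longitude 101.6400°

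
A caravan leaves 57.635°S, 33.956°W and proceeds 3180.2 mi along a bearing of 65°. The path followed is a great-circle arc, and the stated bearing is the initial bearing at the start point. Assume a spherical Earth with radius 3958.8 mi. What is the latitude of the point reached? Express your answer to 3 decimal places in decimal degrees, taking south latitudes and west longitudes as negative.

latitude -25.065°

Central angle δ = d/R = 0.803324 rad.
Converting: φ₁ = -1.005921 rad, θ = 1.134464 rad.
Destination latitude: φ₂ = arcsin( sin φ₁ cos δ + cos φ₁ sin δ cos θ ) = arcsin(-0.423647) = -25.065°.
Δλ = atan2( sin θ sin δ cos φ₁ , cos δ − sin φ₁ sin φ₂ ) = atan2(0.349152, 0.336482) = 0.803874 rad = 46.059°.
Hence λ₂ = -33.956° + 46.059° = 12.103°.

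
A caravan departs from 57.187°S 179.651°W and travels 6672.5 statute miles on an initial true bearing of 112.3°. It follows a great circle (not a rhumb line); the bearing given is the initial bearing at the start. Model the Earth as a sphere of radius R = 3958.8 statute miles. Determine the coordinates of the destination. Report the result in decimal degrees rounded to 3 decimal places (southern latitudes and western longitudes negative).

latitude -6.206°, longitude -67.251°

δ = 6672.5/3958.8 = 1.685486 rad (96.5712°).
Start latitude φ₁ = -0.998101 rad; initial bearing θ = 1.960005 rad.
Destination latitude: φ₂ = arcsin( sin φ₁ cos δ + cos φ₁ sin δ cos θ ) = arcsin(-0.108097) = -6.206°.
Then Δλ = atan2(0.498076, -0.205288) = 1.961742 rad, from sin θ sin δ cos φ₁ over cos δ − sin φ₁ sin φ₂.
Hence λ₂ = -179.651° + 112.400° = -67.251°.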